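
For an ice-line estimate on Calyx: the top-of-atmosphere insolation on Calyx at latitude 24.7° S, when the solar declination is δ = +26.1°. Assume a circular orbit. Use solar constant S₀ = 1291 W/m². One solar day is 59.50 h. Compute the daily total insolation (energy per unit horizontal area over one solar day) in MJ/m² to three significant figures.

48.2 MJ/m²

cos H₀ = −tan(-24.7°) tan(+26.100°) = 0.2253, H₀ = 1.3435 rad.
Bracket: H₀ sin φ sin δ + cos φ cos δ sin H₀ = 1.3435×-0.41787×0.43994 + 0.90851×0.89803×0.97428 = -0.246986 + 0.794885 = 0.547899.
Q̄ = (S₀/π) × [bracket] = (1291/π) × 0.547899 = 225.15 W/m².
Daily total = Q̄ × 59.50 h × 3600 s/h = 225.15 × 59.50 × 3600 / 10⁶ = 48.23 MJ/m².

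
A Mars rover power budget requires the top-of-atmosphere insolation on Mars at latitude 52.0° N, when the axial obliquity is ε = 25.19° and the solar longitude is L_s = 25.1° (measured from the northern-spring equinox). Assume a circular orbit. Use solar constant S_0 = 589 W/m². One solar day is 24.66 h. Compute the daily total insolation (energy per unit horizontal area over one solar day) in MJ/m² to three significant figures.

Solar declination: sin δ = sin ε · sin L_s = sin 25.19° × sin 25.1° = 0.18055, so δ = +10.402°.
cos h₀ = −tan(+52.0°) tan(+10.402°) = -0.2350, h₀ = 1.8080 rad.
Bracket: h₀ sin ϕ sin δ + cos ϕ cos δ sin h₀ = 1.8080×0.78801×0.18055 + 0.61566×0.98357×0.97201 = 0.257234 + 0.588596 = 0.845830.
Q̄ = (S_0/π) × [bracket] = (589/π) × 0.845830 = 158.58 W/m².
Daily total = Q̄ × 24.66 h × 3600 s/h = 158.58 × 24.66 × 3600 / 10⁶ = 14.08 MJ/m².

14.1 MJ/m²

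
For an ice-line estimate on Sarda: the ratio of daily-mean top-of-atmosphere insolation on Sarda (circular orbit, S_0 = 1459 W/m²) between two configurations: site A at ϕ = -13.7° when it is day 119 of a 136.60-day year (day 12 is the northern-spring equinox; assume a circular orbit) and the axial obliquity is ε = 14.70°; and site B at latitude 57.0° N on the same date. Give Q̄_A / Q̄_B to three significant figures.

Q̄_A / Q̄_B ≈ 4.27

— Configuration A (ϕ=-13.7°):
Solar longitude: L_s = 360° × (119 − 12)/136.60 = 281.991°.
sin δ = sin 14.70° × sin 281.991° = -0.24822, so δ = -14.372°.
cos h₀ = −tan(-13.7°) tan(-14.372°) = -0.0625, h₀ = 1.6333 rad.
Bracket: h₀ sin ϕ sin δ + cos ϕ cos δ sin h₀ = 1.6333×-0.23684×-0.24822 + 0.97155×0.96870×0.99805 = 0.096019 + 0.939305 = 1.035324.
Q̄ = (S_0/π) × [bracket] = (1459/π) × 1.035324 = 480.82 W/m².
— Configuration B (ϕ=+57.0°):
cos h₀ = −tan(+57.0°) tan(-14.372°) = 0.3946, h₀ = 1.1652 rad.
Bracket: h₀ sin ϕ sin δ + cos ϕ cos δ sin h₀ = 1.1652×0.83867×-0.24822 + 0.54464×0.96870×0.91886 = -0.242565 + 0.484784 = 0.242219.
Q̄ = (S_0/π) × [bracket] = (1459/π) × 0.242219 = 112.49 W/m².
Ratio Q̄_A / Q̄_B = 480.82 / 112.49 = 4.274.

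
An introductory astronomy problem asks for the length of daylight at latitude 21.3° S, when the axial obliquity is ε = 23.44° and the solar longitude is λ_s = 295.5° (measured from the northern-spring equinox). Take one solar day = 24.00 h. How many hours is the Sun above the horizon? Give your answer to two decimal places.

Solar declination: sin δ = sin ε · sin λ_s = sin 23.44° × sin 295.5° = -0.35904, so δ = -21.041°.
cos H₀ = −tan φ · tan δ = −tan(-21.3°) × tan(-21.041°) = -0.1500, so H₀ = 1.7213 rad = 98.63°.
Daylight = 2H₀/(2π) × 24.00 h = (1.7213/π) × 24.00 = 13.15 h.

13.15 h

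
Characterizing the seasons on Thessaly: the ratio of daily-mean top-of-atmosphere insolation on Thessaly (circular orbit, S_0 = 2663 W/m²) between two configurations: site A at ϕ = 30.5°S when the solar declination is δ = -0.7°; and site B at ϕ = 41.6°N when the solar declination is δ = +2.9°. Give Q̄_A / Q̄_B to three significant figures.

Q̄_A / Q̄_B ≈ 1.09

— Configuration A (ϕ=-30.5°):
cos h₀ = −tan(-30.5°) tan(-0.700°) = -0.0072, h₀ = 1.5780 rad.
Bracket: h₀ sin ϕ sin δ + cos ϕ cos δ sin h₀ = 1.5780×-0.50754×-0.01222 + 0.86163×0.99993×0.99997 = 0.009787 + 0.861544 = 0.871331.
Q̄ = (S_0/π) × [bracket] = (2663/π) × 0.871331 = 738.59 W/m².
— Configuration B (ϕ=+41.6°):
cos h₀ = −tan(+41.6°) tan(+2.900°) = -0.0450, h₀ = 1.6158 rad.
Bracket: h₀ sin ϕ sin δ + cos ϕ cos δ sin h₀ = 1.6158×0.66393×0.05059 + 0.74780×0.99872×0.99899 = 0.054272 + 0.746089 = 0.800361.
Q̄ = (S_0/π) × [bracket] = (2663/π) × 0.800361 = 678.43 W/m².
Ratio Q̄_A / Q̄_B = 738.59 / 678.43 = 1.089.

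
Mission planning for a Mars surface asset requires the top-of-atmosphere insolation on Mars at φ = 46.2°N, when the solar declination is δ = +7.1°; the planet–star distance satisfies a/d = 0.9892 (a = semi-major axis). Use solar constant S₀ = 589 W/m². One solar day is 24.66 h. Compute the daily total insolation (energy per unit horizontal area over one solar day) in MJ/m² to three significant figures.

cos H₀ = −tan(+46.2°) tan(+7.100°) = -0.1299, H₀ = 1.7011 rad.
Bracket: H₀ sin φ sin δ + cos φ cos δ sin H₀ = 1.7011×0.72176×0.12360 + 0.69214×0.99233×0.99153 = 0.151754 + 0.681014 = 0.832768.
Inverse-square distance factor (a/d)² = 0.9892² = 0.978517.
Q̄ = (S₀/π) × 0.978517 × [bracket] = (589/π) × 0.978517 × 0.832768 = 152.78 W/m².
Daily total = Q̄ × 24.66 h × 3600 s/h = 152.78 × 24.66 × 3600 / 10⁶ = 13.56 MJ/m².

13.6 MJ/m²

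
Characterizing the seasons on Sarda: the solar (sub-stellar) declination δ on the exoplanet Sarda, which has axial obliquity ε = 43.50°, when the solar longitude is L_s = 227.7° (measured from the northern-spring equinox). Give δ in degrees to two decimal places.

δ = -30.61°

sin δ = sin ε · sin L_s = sin 43.50° × sin 227.7° = -0.509128.
δ = arcsin(-0.509128) = -30.61°.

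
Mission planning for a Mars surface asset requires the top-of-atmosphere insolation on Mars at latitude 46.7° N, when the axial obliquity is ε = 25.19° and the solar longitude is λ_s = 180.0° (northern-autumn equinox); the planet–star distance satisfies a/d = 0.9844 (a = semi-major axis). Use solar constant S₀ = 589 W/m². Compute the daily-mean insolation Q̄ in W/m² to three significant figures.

Q̄ ≈ 125 W/m²

Solar declination: sin δ = sin ε · sin λ_s = sin 25.19° × sin 180.0° = 0.00000, so δ = +0.000°.
cos H₀ = −tan(+46.7°) tan(+0.000°) = -0.0000, H₀ = 1.5708 rad.
Bracket: H₀ sin φ sin δ + cos φ cos δ sin H₀ = 1.5708×0.72777×0.00000 + 0.68582×1.00000×1.00000 = 0.000000 + 0.685820 = 0.685820.
Inverse-square distance factor (a/d)² = 0.9844² = 0.969043.
Q̄ = (S₀/π) × 0.969043 × [bracket] = (589/π) × 0.969043 × 0.685820 = 124.6 W/m².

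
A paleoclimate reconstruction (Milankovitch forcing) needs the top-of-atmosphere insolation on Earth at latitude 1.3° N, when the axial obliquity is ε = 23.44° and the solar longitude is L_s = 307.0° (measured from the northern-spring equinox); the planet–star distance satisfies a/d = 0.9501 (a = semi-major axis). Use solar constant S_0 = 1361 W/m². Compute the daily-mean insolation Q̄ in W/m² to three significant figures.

Q̄ ≈ 366 W/m²

Solar declination: sin δ = sin ε · sin L_s = sin 23.44° × sin 307.0° = -0.31769, so δ = -18.523°.
cos h₀ = −tan(+1.3°) tan(-18.523°) = 0.0076, h₀ = 1.5632 rad.
Bracket: h₀ sin ϕ sin δ + cos ϕ cos δ sin h₀ = 1.5632×0.02269×-0.31769 + 0.99974×0.94820×0.99997 = -0.011268 + 0.947925 = 0.936657.
Inverse-square distance factor (a/d)² = 0.9501² = 0.902690.
Q̄ = (S_0/π) × 0.902690 × [bracket] = (1361/π) × 0.902690 × 0.936657 = 366.3 W/m².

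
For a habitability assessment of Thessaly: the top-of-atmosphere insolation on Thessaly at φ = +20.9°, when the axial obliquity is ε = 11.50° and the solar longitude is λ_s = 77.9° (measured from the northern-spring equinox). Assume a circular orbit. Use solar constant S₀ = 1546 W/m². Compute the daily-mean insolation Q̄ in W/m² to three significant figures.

Q̄ ≈ 506 W/m²

Solar declination: sin δ = sin ε · sin λ_s = sin 11.50° × sin 77.9° = 0.19494, so δ = +11.241°.
cos H₀ = −tan(+20.9°) tan(+11.241°) = -0.0759, H₀ = 1.6468 rad.
Bracket: H₀ sin φ sin δ + cos φ cos δ sin H₀ = 1.6468×0.35674×0.19494 + 0.93420×0.98082×0.99712 = 0.114523 + 0.913643 = 1.028166.
Q̄ = (S₀/π) × [bracket] = (1546/π) × 1.028166 = 506.0 W/m².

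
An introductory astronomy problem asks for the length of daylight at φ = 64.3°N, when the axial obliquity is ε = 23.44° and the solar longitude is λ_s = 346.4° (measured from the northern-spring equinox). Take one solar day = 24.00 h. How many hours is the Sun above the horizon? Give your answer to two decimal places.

Solar declination: sin δ = sin ε · sin λ_s = sin 23.44° × sin 346.4° = -0.09354, so δ = -5.367°.
cos H₀ = −tan φ · tan δ = −tan(+64.3°) × tan(-5.367°) = 0.1952, so H₀ = 1.3743 rad = 78.74°.
Daylight = 2H₀/(2π) × 24.00 h = (1.3743/π) × 24.00 = 10.50 h.

10.50 h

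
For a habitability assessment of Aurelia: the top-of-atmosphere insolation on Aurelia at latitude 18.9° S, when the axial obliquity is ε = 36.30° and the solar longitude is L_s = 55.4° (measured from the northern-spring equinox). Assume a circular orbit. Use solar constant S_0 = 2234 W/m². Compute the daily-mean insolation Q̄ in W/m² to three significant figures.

Solar declination: sin δ = sin ε · sin L_s = sin 36.30° × sin 55.4° = 0.48731, so δ = +29.164°.
cos h₀ = −tan(-18.9°) tan(+29.164°) = 0.1911, h₀ = 1.3786 rad.
Bracket: h₀ sin ϕ sin δ + cos ϕ cos δ sin h₀ = 1.3786×-0.32392×0.48731 + 0.94609×0.87323×0.98158 = -0.217611 + 0.810936 = 0.593325.
Q̄ = (S_0/π) × [bracket] = (2234/π) × 0.593325 = 421.9 W/m².

Q̄ ≈ 422 W/m²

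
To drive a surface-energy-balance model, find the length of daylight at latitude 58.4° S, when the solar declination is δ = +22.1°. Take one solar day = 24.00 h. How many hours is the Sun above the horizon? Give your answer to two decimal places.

cos H₀ = −tan φ · tan δ = −tan(-58.4°) × tan(+22.100°) = 0.6600, so H₀ = 0.8499 rad = 48.70°.
Daylight = 2H₀/(2π) × 24.00 h = (0.8499/π) × 24.00 = 6.49 h.

6.49 h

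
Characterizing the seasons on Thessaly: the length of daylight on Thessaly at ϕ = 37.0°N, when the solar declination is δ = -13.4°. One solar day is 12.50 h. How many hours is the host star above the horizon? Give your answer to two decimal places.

5.53 h

cos h₀ = −tan ϕ · tan δ = −tan(+37.0°) × tan(-13.400°) = 0.1795, so h₀ = 1.3903 rad = 79.66°.
Daylight = 2h₀/(2π) × 12.50 h = (1.3903/π) × 12.50 = 5.53 h.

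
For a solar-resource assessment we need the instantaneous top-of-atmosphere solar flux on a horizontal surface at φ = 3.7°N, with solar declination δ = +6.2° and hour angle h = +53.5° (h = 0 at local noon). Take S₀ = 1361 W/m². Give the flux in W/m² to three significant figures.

813 W/m²

cos θ_z = sin φ sin δ + cos φ cos δ cos h = 0.006969 + 0.590111 = 0.597080.
Flux = S₀ · cos θ_z = 1361 × 0.597080 = 812.6 W/m².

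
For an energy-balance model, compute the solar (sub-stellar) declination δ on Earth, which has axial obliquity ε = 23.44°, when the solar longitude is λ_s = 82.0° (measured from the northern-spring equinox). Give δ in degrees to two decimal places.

sin δ = sin ε · sin λ_s = sin 23.44° × sin 82.0° = 0.393917.
δ = arcsin(0.393917) = +23.20°.

δ = +23.20°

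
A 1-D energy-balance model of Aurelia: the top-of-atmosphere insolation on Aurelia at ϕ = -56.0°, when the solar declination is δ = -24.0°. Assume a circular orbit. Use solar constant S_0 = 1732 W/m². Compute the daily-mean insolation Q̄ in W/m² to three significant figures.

Q̄ ≈ 638 W/m²

cos h₀ = −tan(-56.0°) tan(-24.000°) = -0.6601, h₀ = 2.2917 rad.
Bracket: h₀ sin ϕ sin δ + cos ϕ cos δ sin h₀ = 2.2917×-0.82904×-0.40674 + 0.55919×0.91355×0.75120 = 0.772770 + 0.383749 = 1.156519.
Q̄ = (S_0/π) × [bracket] = (1732/π) × 1.156519 = 637.6 W/m².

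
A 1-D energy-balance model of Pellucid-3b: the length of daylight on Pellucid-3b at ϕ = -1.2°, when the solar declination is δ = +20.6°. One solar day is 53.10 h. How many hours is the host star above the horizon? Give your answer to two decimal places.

cos h₀ = −tan ϕ · tan δ = −tan(-1.2°) × tan(+20.600°) = 0.0079, so h₀ = 1.5629 rad = 89.55°.
Daylight = 2h₀/(2π) × 53.10 h = (1.5629/π) × 53.10 = 26.42 h.

26.42 h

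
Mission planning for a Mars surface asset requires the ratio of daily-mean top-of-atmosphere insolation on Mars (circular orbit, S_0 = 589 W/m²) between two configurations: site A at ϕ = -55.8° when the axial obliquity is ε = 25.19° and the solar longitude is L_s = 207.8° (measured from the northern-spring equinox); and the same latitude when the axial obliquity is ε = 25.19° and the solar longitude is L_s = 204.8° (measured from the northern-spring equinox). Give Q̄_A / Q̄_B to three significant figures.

— Configuration A (ϕ=-55.8°):
Solar declination: sin δ = sin ε · sin L_s = sin 25.19° × sin 207.8° = -0.19850, so δ = -11.449°.
cos h₀ = −tan(-55.8°) tan(-11.449°) = -0.2980, h₀ = 1.8734 rad.
Bracket: h₀ sin ϕ sin δ + cos ϕ cos δ sin h₀ = 1.8734×-0.82708×-0.19850 + 0.56208×0.98010×0.95456 = 0.307566 + 0.525862 = 0.833428.
Q̄ = (S_0/π) × [bracket] = (589/π) × 0.833428 = 156.25 W/m².
— Configuration B (ϕ=-55.8°):
Solar declination: sin δ = sin ε · sin L_s = sin 25.19° × sin 204.8° = -0.17853, so δ = -10.284°.
cos h₀ = −tan(-55.8°) tan(-10.284°) = -0.2670, h₀ = 1.8411 rad.
Bracket: h₀ sin ϕ sin δ + cos ϕ cos δ sin h₀ = 1.8411×-0.82708×-0.17853 + 0.56208×0.98393×0.96370 = 0.271854 + 0.532972 = 0.804826.
Q̄ = (S_0/π) × [bracket] = (589/π) × 0.804826 = 150.89 W/m².
Ratio Q̄_A / Q̄_B = 156.25 / 150.89 = 1.036.

Q̄_A / Q̄_B ≈ 1.04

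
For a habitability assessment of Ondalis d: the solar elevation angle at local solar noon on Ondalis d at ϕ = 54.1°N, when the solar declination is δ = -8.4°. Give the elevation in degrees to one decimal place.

27.5°

At local noon the hour angle is zero, so the zenith angle equals |ϕ − δ| = |+54.1° − (-8.400°)| = 62.500°.
Elevation = 90° − 62.500° = 27.5°.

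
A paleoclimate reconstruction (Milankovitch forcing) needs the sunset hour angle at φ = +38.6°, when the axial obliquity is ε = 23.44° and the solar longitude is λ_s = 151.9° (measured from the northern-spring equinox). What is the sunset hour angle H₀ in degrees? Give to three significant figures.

H₀ = 98.8°

Solar declination: sin δ = sin ε · sin λ_s = sin 23.44° × sin 151.9° = 0.18736, so δ = +10.799°.
cos H₀ = −tan φ · tan δ = −tan(+38.6°) × tan(+10.799°) = -0.1523, so H₀ = 1.7237 rad = 98.76°.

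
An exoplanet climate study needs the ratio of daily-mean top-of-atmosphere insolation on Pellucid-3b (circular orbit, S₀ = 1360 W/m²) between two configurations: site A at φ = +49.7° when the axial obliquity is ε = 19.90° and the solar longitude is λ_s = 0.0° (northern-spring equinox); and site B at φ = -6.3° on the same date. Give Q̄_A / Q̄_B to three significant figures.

— Configuration A (φ=+49.7°):
Solar declination: sin δ = sin ε · sin λ_s = sin 19.90° × sin 0.0° = 0.00000, so δ = +0.000°.
cos H₀ = −tan(+49.7°) tan(+0.000°) = -0.0000, H₀ = 1.5708 rad.
Bracket: H₀ sin φ sin δ + cos φ cos δ sin H₀ = 1.5708×0.76267×0.00000 + 0.64679×1.00000×1.00000 = 0.000000 + 0.646790 = 0.646790.
Q̄ = (S₀/π) × [bracket] = (1360/π) × 0.646790 = 280.00 W/m².
— Configuration B (φ=-6.3°):
cos H₀ = −tan(-6.3°) tan(+0.000°) = 0.0000, H₀ = 1.5708 rad.
Bracket: H₀ sin φ sin δ + cos φ cos δ sin H₀ = 1.5708×-0.10973×0.00000 + 0.99396×1.00000×1.00000 = -0.000000 + 0.993960 = 0.993960.
Q̄ = (S₀/π) × [bracket] = (1360/π) × 0.993960 = 430.29 W/m².
Ratio Q̄_A / Q̄_B = 280.00 / 430.29 = 0.6507.

Q̄_A / Q̄_B ≈ 0.651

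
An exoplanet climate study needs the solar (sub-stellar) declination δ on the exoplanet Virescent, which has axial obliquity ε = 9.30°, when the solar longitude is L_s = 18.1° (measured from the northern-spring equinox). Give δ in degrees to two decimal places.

δ = +2.88°

sin δ = sin ε · sin L_s = sin 9.30° × sin 18.1° = 0.050206.
δ = arcsin(0.050206) = +2.88°.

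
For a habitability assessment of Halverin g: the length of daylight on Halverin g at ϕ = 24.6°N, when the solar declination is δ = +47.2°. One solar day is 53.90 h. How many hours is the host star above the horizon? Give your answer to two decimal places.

cos h₀ = −tan ϕ · tan δ = −tan(+24.6°) × tan(+47.200°) = -0.4944, so h₀ = 2.0880 rad = 119.63°.
Daylight = 2h₀/(2π) × 53.90 h = (2.0880/π) × 53.90 = 35.82 h.

35.82 h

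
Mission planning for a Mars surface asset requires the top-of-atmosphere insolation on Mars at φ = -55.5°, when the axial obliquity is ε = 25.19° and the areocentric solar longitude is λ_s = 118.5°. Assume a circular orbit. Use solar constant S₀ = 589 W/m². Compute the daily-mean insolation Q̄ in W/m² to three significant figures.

sin δ = sin 25.19° × sin 118.5° = 0.37404, so δ = +21.965°.
cos H₀ = −tan(-55.5°) tan(+21.965°) = 0.5868, H₀ = 0.9437 rad.
Bracket: H₀ sin φ sin δ + cos φ cos δ sin H₀ = 0.9437×-0.82413×0.37404 + 0.56641×0.92741×0.80971 = -0.290903 + 0.425336 = 0.134433.
Q̄ = (S₀/π) × [bracket] = (589/π) × 0.134433 = 25.20 W/m².

Q̄ ≈ 25.2 W/m²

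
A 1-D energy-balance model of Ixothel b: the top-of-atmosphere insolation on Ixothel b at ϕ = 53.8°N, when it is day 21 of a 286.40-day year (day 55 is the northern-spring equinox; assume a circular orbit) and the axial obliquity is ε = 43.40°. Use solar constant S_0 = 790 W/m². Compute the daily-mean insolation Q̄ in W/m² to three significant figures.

Solar longitude: L_s = 360° × (21 − 55)/286.40 = -42.737°, i.e. -42.737° + 360° = 317.263°.
sin δ = sin 43.40° × sin 317.263° = -0.46628, so δ = -27.793°.
cos h₀ = −tan(+53.8°) tan(-27.793°) = 0.7202, h₀ = 0.7667 rad.
Bracket: h₀ sin ϕ sin δ + cos ϕ cos δ sin h₀ = 0.7667×0.80696×-0.46628 + 0.59061×0.88463×0.69379 = -0.288486 + 0.362485 = 0.073999.
Q̄ = (S_0/π) × [bracket] = (790/π) × 0.073999 = 18.61 W/m².

Q̄ ≈ 18.6 W/m²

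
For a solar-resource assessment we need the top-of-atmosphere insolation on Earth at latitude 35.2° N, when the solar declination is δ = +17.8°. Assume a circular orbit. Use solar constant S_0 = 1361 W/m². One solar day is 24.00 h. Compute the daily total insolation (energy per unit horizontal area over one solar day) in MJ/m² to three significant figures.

40.2 MJ/m²

cos h₀ = −tan(+35.2°) tan(+17.800°) = -0.2265, h₀ = 1.7993 rad.
Bracket: h₀ sin ϕ sin δ + cos ϕ cos δ sin h₀ = 1.7993×0.57643×0.30570 + 0.81714×0.95213×0.97401 = 0.317063 + 0.757803 = 1.074866.
Q̄ = (S_0/π) × [bracket] = (1361/π) × 1.074866 = 465.65 W/m².
Daily total = Q̄ × 24.00 h × 3600 s/h = 465.65 × 24.00 × 3600 / 10⁶ = 40.23 MJ/m².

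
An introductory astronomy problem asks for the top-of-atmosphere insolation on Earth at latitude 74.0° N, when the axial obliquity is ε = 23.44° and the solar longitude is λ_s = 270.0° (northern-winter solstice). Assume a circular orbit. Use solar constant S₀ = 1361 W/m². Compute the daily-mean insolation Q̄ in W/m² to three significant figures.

Q̄ ≈ 0.00 W/m²

Solar declination: sin δ = sin ε · sin λ_s = sin 23.44° × sin 270.0° = -0.39779, so δ = -23.440°.
cos H₀ = −tan(+74.0°) tan(-23.440°) = 1.5120 ≥ 1 ⇒ polar night, H₀ = 0 and Q̄ = 0.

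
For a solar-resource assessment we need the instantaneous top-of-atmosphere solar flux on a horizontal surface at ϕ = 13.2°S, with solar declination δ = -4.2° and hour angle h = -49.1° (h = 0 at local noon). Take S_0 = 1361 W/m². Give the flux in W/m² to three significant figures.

888 W/m²

cos θ_z = sin ϕ sin δ + cos ϕ cos δ cos h = 0.016724 + 0.635730 = 0.652454.
Flux = S_0 · cos θ_z = 1361 × 0.652454 = 888.0 W/m².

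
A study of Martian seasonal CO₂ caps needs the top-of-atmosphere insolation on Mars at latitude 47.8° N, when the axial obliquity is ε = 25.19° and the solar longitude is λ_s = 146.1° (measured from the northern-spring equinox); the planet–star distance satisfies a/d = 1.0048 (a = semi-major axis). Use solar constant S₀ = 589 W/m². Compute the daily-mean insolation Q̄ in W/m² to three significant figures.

Solar declination: sin δ = sin ε · sin λ_s = sin 25.19° × sin 146.1° = 0.23739, so δ = +13.732°.
cos H₀ = −tan(+47.8°) tan(+13.732°) = -0.2695, H₀ = 1.8437 rad.
Bracket: H₀ sin φ sin δ + cos φ cos δ sin H₀ = 1.8437×0.74080×0.23739 + 0.67172×0.97141×0.96300 = 0.324230 + 0.628372 = 0.952602.
Inverse-square distance factor (a/d)² = 1.0048² = 1.009623.
Q̄ = (S₀/π) × 1.009623 × [bracket] = (589/π) × 1.009623 × 0.952602 = 180.3 W/m².

Q̄ ≈ 180 W/m²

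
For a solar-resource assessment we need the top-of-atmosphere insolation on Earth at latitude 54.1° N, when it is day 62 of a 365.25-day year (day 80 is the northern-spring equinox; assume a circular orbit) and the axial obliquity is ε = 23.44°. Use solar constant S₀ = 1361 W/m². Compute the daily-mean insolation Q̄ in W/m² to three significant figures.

Q̄ ≈ 189 W/m²

Solar longitude: λ_s = 360° × (62 − 80)/365.25 = -17.741°, i.e. -17.741° + 360° = 342.259°.
sin δ = sin 23.44° × sin 342.259° = -0.12121, so δ = -6.962°.
cos H₀ = −tan(+54.1°) tan(-6.962°) = 0.1687, H₀ = 1.4013 rad.
Bracket: H₀ sin φ sin δ + cos φ cos δ sin H₀ = 1.4013×0.81004×-0.12121 + 0.58637×0.99263×0.98567 = -0.137587 + 0.573708 = 0.436121.
Q̄ = (S₀/π) × [bracket] = (1361/π) × 0.436121 = 188.9 W/m².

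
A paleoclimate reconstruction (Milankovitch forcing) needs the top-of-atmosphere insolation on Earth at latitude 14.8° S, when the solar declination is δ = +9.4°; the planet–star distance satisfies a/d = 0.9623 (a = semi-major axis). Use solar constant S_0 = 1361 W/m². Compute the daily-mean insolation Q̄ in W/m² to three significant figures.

Q̄ ≈ 357 W/m²

cos h₀ = −tan(-14.8°) tan(+9.400°) = 0.0437, h₀ = 1.5270 rad.
Bracket: h₀ sin ϕ sin δ + cos ϕ cos δ sin h₀ = 1.5270×-0.25545×0.16333 + 0.96682×0.98657×0.99904 = -0.063710 + 0.952920 = 0.889210.
Inverse-square distance factor (a/d)² = 0.9623² = 0.926021.
Q̄ = (S_0/π) × 0.926021 × [bracket] = (1361/π) × 0.926021 × 0.889210 = 356.7 W/m².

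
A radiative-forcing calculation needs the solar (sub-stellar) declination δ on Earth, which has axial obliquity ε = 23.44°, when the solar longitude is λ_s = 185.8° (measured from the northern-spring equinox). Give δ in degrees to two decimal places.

δ = -2.30°

sin δ = sin ε · sin λ_s = sin 23.44° × sin 185.8° = -0.040199.
δ = arcsin(-0.040199) = -2.30°.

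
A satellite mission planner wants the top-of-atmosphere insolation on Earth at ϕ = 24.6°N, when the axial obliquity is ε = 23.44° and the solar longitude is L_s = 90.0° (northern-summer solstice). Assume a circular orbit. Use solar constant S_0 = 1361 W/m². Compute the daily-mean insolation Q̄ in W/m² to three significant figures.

Q̄ ≈ 481 W/m²

Solar declination: sin δ = sin ε · sin L_s = sin 23.44° × sin 90.0° = 0.39779, so δ = +23.440°.
cos h₀ = −tan(+24.6°) tan(+23.440°) = -0.1985, h₀ = 1.7706 rad.
Bracket: h₀ sin ϕ sin δ + cos ϕ cos δ sin h₀ = 1.7706×0.41628×0.39779 + 0.90924×0.91748×0.98010 = 0.293197 + 0.817609 = 1.110806.
Q̄ = (S_0/π) × [bracket] = (1361/π) × 1.110806 = 481.2 W/m².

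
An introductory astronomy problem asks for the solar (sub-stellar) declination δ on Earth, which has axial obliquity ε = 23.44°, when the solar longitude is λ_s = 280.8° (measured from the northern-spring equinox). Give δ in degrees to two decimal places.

δ = -23.00°

sin δ = sin ε · sin λ_s = sin 23.44° × sin 280.8° = -0.390743.
δ = arcsin(-0.390743) = -23.00°.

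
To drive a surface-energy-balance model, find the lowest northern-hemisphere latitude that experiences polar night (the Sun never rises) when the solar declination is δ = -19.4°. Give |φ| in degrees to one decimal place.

Polar night requires cos H₀ = −tan φ tan δ ≥ 1, i.e. tan φ tan δ ≤ −1.
The boundary is |tan φ| · |tan δ| = 1, so |φ| = 90° − |δ| = 90° − 19.4° = 70.6° in the northern hemisphere.

|φ| = 70.6°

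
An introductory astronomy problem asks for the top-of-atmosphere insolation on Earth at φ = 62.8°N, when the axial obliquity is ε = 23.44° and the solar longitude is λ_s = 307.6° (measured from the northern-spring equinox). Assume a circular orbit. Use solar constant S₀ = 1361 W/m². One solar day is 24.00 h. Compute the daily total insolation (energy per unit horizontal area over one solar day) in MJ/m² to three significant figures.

3.28 MJ/m²

Solar declination: sin δ = sin ε · sin λ_s = sin 23.44° × sin 307.6° = -0.31516, so δ = -18.371°.
cos H₀ = −tan(+62.8°) tan(-18.371°) = 0.6462, H₀ = 0.8682 rad.
Bracket: H₀ sin φ sin δ + cos φ cos δ sin H₀ = 0.8682×0.88942×-0.31516 + 0.45710×0.94904×0.76319 = -0.243365 + 0.331077 = 0.087712.
Q̄ = (S₀/π) × [bracket] = (1361/π) × 0.087712 = 37.999 W/m².
Daily total = Q̄ × 24.00 h × 3600 s/h = 37.999 × 24.00 × 3600 / 10⁶ = 3.283 MJ/m².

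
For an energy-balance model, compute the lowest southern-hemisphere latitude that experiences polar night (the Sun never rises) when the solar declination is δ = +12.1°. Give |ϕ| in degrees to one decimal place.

Polar night requires cos h₀ = −tan ϕ tan δ ≥ 1, i.e. tan ϕ tan δ ≤ −1.
The boundary is |tan ϕ| · |tan δ| = 1, so |ϕ| = 90° − |δ| = 90° − 12.1° = 77.9° in the southern hemisphere.

|ϕ| = 77.9°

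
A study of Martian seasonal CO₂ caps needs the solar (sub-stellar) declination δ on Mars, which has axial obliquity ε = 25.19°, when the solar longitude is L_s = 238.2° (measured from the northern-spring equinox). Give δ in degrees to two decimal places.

δ = -21.21°

sin δ = sin ε · sin L_s = sin 25.19° × sin 238.2° = -0.361732.
δ = arcsin(-0.361732) = -21.21°.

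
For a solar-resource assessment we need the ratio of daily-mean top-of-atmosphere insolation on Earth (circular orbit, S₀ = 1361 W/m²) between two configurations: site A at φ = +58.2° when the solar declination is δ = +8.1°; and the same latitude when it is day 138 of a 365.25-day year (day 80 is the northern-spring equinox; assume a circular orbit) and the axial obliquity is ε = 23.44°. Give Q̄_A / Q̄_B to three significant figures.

— Configuration A (φ=+58.2°):
cos H₀ = −tan(+58.2°) tan(+8.100°) = -0.2295, H₀ = 1.8024 rad.
Bracket: H₀ sin φ sin δ + cos φ cos δ sin H₀ = 1.8024×0.84989×0.14090 + 0.52696×0.99002×0.97330 = 0.215837 + 0.507772 = 0.723609.
Q̄ = (S₀/π) × [bracket] = (1361/π) × 0.723609 = 313.48 W/m².
— Configuration B (φ=+58.2°):
Solar longitude: λ_s = 360° × (138 − 80)/365.25 = 57.166°.
sin δ = sin 23.44° × sin 57.166° = 0.33424, so δ = +19.526°.
cos H₀ = −tan(+58.2°) tan(+19.526°) = -0.5720, H₀ = 2.1797 rad.
Bracket: H₀ sin φ sin δ + cos φ cos δ sin H₀ = 2.1797×0.84989×0.33424 + 0.52696×0.94249×0.82027 = 0.619181 + 0.407391 = 1.026572.
Q̄ = (S₀/π) × [bracket] = (1361/π) × 1.026572 = 444.73 W/m².
Ratio Q̄_A / Q̄_B = 313.48 / 444.73 = 0.7049.

Q̄_A / Q̄_B ≈ 0.705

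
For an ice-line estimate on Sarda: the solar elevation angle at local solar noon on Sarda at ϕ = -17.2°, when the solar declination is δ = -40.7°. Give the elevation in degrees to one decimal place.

66.5°

At local noon the hour angle is zero, so the zenith angle equals |ϕ − δ| = |-17.2° − (-40.700°)| = 23.500°.
Elevation = 90° − 23.500° = 66.5°.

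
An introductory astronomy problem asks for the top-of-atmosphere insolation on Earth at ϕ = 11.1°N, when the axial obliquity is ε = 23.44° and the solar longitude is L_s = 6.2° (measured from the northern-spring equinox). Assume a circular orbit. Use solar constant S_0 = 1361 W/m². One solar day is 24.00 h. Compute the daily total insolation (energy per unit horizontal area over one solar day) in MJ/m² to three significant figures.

Solar declination: sin δ = sin ε · sin L_s = sin 23.44° × sin 6.2° = 0.04296, so δ = +2.462°.
cos h₀ = −tan(+11.1°) tan(+2.462°) = -0.0084, h₀ = 1.5792 rad.
Bracket: h₀ sin ϕ sin δ + cos ϕ cos δ sin h₀ = 1.5792×0.19252×0.04296 + 0.98129×0.99908×0.99996 = 0.013061 + 0.980348 = 0.993409.
Q̄ = (S_0/π) × [bracket] = (1361/π) × 0.993409 = 430.36 W/m².
Daily total = Q̄ × 24.00 h × 3600 s/h = 430.36 × 24.00 × 3600 / 10⁶ = 37.18 MJ/m².

37.2 MJ/m²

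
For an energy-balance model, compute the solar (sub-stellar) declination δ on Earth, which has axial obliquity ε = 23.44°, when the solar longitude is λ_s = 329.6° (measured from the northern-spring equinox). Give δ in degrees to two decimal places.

sin δ = sin ε · sin λ_s = sin 23.44° × sin 329.6° = -0.201294.
δ = arcsin(-0.201294) = -11.61°.

δ = -11.61°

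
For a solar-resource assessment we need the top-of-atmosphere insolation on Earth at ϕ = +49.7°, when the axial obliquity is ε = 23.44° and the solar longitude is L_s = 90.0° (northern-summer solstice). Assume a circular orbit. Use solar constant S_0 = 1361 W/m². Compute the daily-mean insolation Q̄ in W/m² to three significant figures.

Q̄ ≈ 498 W/m²

Solar declination: sin δ = sin ε · sin L_s = sin 23.44° × sin 90.0° = 0.39779, so δ = +23.440°.
cos h₀ = −tan(+49.7°) tan(+23.440°) = -0.5112, h₀ = 2.1074 rad.
Bracket: h₀ sin ϕ sin δ + cos ϕ cos δ sin h₀ = 2.1074×0.76267×0.39779 + 0.64679×0.91748×0.85943 = 0.639348 + 0.510000 = 1.149348.
Q̄ = (S_0/π) × [bracket] = (1361/π) × 1.149348 = 497.9 W/m².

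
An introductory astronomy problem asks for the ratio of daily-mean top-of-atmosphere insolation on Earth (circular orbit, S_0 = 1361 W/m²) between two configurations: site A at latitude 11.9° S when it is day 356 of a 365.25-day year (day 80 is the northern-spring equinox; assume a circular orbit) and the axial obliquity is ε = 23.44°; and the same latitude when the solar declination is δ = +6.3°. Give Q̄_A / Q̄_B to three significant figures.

Q̄_A / Q̄_B ≈ 1.10

— Configuration A (ϕ=-11.9°):
Solar longitude: L_s = 360° × (356 − 80)/365.25 = 272.033°.
sin δ = sin 23.44° × sin 272.033° = -0.39754, so δ = -23.424°.
cos h₀ = −tan(-11.9°) tan(-23.424°) = -0.0913, h₀ = 1.6622 rad.
Bracket: h₀ sin ϕ sin δ + cos ϕ cos δ sin h₀ = 1.6622×-0.20620×-0.39754 + 0.97851×0.91759×0.99582 = 0.136255 + 0.894118 = 1.030373.
Q̄ = (S_0/π) × [bracket] = (1361/π) × 1.030373 = 446.38 W/m².
— Configuration B (ϕ=-11.9°):
cos h₀ = −tan(-11.9°) tan(+6.300°) = 0.0233, h₀ = 1.5475 rad.
Bracket: h₀ sin ϕ sin δ + cos ϕ cos δ sin h₀ = 1.5475×-0.20620×0.10973 + 0.97851×0.99396×0.99973 = -0.035014 + 0.972337 = 0.937323.
Q̄ = (S_0/π) × [bracket] = (1361/π) × 0.937323 = 406.07 W/m².
Ratio Q̄_A / Q̄_B = 446.38 / 406.07 = 1.099.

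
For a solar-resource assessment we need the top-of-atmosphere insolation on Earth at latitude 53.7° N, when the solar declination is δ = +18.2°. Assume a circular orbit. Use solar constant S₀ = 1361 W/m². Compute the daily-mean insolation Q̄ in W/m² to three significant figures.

Q̄ ≈ 440 W/m²

cos H₀ = −tan(+53.7°) tan(+18.200°) = -0.4476, H₀ = 2.0349 rad.
Bracket: H₀ sin φ sin δ + cos φ cos δ sin H₀ = 2.0349×0.80593×0.31233 + 0.59201×0.94997×0.89424 = 0.512217 + 0.502913 = 1.015130.
Q̄ = (S₀/π) × [bracket] = (1361/π) × 1.015130 = 439.8 W/m².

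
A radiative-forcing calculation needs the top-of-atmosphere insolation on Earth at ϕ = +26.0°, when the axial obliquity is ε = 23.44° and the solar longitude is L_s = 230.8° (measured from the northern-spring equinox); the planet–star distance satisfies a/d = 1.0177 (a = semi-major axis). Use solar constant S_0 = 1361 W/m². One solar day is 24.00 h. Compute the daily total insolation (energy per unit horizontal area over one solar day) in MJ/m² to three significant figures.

Solar declination: sin δ = sin ε · sin L_s = sin 23.44° × sin 230.8° = -0.30826, so δ = -17.955°.
cos h₀ = −tan(+26.0°) tan(-17.955°) = 0.1580, h₀ = 1.4121 rad.
Bracket: h₀ sin ϕ sin δ + cos ϕ cos δ sin h₀ = 1.4121×0.43837×-0.30826 + 0.89879×0.95130×0.98743 = -0.190820 + 0.844271 = 0.653451.
Inverse-square distance factor (a/d)² = 1.0177² = 1.035713.
Q̄ = (S_0/π) × 1.035713 × [bracket] = (1361/π) × 1.035713 × 0.653451 = 293.20 W/m².
Daily total = Q̄ × 24.00 h × 3600 s/h = 293.20 × 24.00 × 3600 / 10⁶ = 25.33 MJ/m².

25.3 MJ/m²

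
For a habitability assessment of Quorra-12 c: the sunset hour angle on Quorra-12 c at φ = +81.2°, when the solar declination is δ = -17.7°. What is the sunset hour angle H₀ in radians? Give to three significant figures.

cos H₀ = −tan φ · tan δ = 2.0615 ≥ 1, so the host star never rises (polar night) and H₀ = 0.

H₀ = 0.00 rad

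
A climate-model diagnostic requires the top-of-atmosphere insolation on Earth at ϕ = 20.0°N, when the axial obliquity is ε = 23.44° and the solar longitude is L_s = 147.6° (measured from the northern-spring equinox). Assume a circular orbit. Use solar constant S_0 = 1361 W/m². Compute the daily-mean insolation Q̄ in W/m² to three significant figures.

Q̄ ≈ 449 W/m²

Solar declination: sin δ = sin ε · sin L_s = sin 23.44° × sin 147.6° = 0.21315, so δ = +12.307°.
cos h₀ = −tan(+20.0°) tan(+12.307°) = -0.0794, h₀ = 1.6503 rad.
Bracket: h₀ sin ϕ sin δ + cos ϕ cos δ sin h₀ = 1.6503×0.34202×0.21315 + 0.93969×0.97702×0.99684 = 0.120309 + 0.915195 = 1.035504.
Q̄ = (S_0/π) × [bracket] = (1361/π) × 1.035504 = 448.6 W/m².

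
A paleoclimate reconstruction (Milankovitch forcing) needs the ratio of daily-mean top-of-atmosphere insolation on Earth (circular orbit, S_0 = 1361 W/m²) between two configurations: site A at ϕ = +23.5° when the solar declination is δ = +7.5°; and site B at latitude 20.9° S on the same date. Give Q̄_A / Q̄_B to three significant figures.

Q̄_A / Q̄_B ≈ 1.16

— Configuration A (ϕ=+23.5°):
cos h₀ = −tan(+23.5°) tan(+7.500°) = -0.0572, h₀ = 1.6281 rad.
Bracket: h₀ sin ϕ sin δ + cos ϕ cos δ sin h₀ = 1.6281×0.39875×0.13053 + 0.91706×0.99144×0.99836 = 0.084741 + 0.907719 = 0.992460.
Q̄ = (S_0/π) × [bracket] = (1361/π) × 0.992460 = 429.95 W/m².
— Configuration B (ϕ=-20.9°):
cos h₀ = −tan(-20.9°) tan(+7.500°) = 0.0503, h₀ = 1.5205 rad.
Bracket: h₀ sin ϕ sin δ + cos ϕ cos δ sin h₀ = 1.5205×-0.35674×0.13053 + 0.93420×0.99144×0.99874 = -0.070802 + 0.925036 = 0.854234.
Q̄ = (S_0/π) × [bracket] = (1361/π) × 0.854234 = 370.07 W/m².
Ratio Q̄_A / Q̄_B = 429.95 / 370.07 = 1.162.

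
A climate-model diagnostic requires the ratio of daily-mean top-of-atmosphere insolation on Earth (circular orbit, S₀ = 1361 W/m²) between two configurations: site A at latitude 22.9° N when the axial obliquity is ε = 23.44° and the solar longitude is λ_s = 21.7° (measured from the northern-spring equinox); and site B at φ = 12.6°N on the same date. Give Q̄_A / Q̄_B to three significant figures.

— Configuration A (φ=+22.9°):
Solar declination: sin δ = sin ε · sin λ_s = sin 23.44° × sin 21.7° = 0.14708, so δ = +8.458°.
cos H₀ = −tan(+22.9°) tan(+8.458°) = -0.0628, H₀ = 1.6337 rad.
Bracket: H₀ sin φ sin δ + cos φ cos δ sin H₀ = 1.6337×0.38912×0.14708 + 0.92119×0.98912×0.99803 = 0.093500 + 0.909372 = 1.002872.
Q̄ = (S₀/π) × [bracket] = (1361/π) × 1.002872 = 434.46 W/m².
— Configuration B (φ=+12.6°):
cos H₀ = −tan(+12.6°) tan(+8.458°) = -0.0332, H₀ = 1.6040 rad.
Bracket: H₀ sin φ sin δ + cos φ cos δ sin H₀ = 1.6040×0.21814×0.14708 + 0.97592×0.98912×0.99945 = 0.051463 + 0.964771 = 1.016234.
Q̄ = (S₀/π) × [bracket] = (1361/π) × 1.016234 = 440.25 W/m².
Ratio Q̄_A / Q̄_B = 434.46 / 440.25 = 0.9868.

Q̄_A / Q̄_B ≈ 0.987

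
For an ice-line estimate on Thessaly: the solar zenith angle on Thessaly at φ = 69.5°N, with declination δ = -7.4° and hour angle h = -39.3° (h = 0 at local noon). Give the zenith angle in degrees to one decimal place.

cos θ_z = sin φ sin δ + cos φ cos δ cos h = -0.120639 + 0.268747 = 0.148108.
θ_z = arccos(0.148108) = 81.5°.

θ_z = 81.5°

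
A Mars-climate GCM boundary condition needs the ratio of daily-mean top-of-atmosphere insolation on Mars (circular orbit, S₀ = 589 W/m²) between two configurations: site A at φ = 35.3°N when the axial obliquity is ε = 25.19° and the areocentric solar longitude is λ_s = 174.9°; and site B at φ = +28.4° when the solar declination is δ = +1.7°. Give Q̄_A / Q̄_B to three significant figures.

— Configuration A (φ=+35.3°):
sin δ = sin 25.19° × sin 174.9° = 0.03784, so δ = +2.168°.
cos H₀ = −tan(+35.3°) tan(+2.168°) = -0.0268, H₀ = 1.5976 rad.
Bracket: H₀ sin φ sin δ + cos φ cos δ sin H₀ = 1.5976×0.57786×0.03784 + 0.81614×0.99928×0.99964 = 0.034933 + 0.815259 = 0.850192.
Q̄ = (S₀/π) × [bracket] = (589/π) × 0.850192 = 159.40 W/m².
— Configuration B (φ=+28.4°):
cos H₀ = −tan(+28.4°) tan(+1.700°) = -0.0160, H₀ = 1.5868 rad.
Bracket: H₀ sin φ sin δ + cos φ cos δ sin H₀ = 1.5868×0.47562×0.02967 + 0.87965×0.99956×0.99987 = 0.022392 + 0.879149 = 0.901541.
Q̄ = (S₀/π) × [bracket] = (589/π) × 0.901541 = 169.02 W/m².
Ratio Q̄_A / Q̄_B = 159.40 / 169.02 = 0.9431.

Q̄_A / Q̄_B ≈ 0.943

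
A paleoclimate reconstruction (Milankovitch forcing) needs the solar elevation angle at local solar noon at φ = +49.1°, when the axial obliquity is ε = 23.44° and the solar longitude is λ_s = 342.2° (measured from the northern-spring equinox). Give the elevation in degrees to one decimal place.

33.9°

Solar declination: sin δ = sin ε · sin λ_s = sin 23.44° × sin 342.2° = -0.12160, so δ = -6.985°.
At local noon the hour angle is zero, so the zenith angle equals |φ − δ| = |+49.1° − (-6.985°)| = 56.085°.
Elevation = 90° − 56.085° = 33.9°.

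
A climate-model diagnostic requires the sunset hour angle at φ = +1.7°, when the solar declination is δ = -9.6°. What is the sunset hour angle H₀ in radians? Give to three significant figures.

cos H₀ = −tan φ · tan δ = −tan(+1.7°) × tan(-9.600°) = 0.0050, so H₀ = 1.5658 rad = 89.71°.

H₀ = 1.57 rad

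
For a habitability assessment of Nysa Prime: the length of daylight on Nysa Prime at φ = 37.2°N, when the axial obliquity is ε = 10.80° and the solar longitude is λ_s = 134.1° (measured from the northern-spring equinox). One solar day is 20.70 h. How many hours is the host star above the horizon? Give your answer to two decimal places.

Solar declination: sin δ = sin ε · sin λ_s = sin 10.80° × sin 134.1° = 0.13456, so δ = +7.733°.
cos H₀ = −tan φ · tan δ = −tan(+37.2°) × tan(+7.733°) = -0.1031, so H₀ = 1.6741 rad = 95.92°.
Daylight = 2H₀/(2π) × 20.70 h = (1.6741/π) × 20.70 = 11.03 h.

11.03 h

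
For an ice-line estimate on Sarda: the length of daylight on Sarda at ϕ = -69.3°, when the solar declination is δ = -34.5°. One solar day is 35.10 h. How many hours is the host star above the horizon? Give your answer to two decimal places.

35.10 h

Sunrise equation: cos h₀ = −tan ϕ · tan δ = -1.8188 ≤ −1, so the host star never sets (polar day) and h₀ = π.
Daylight = 2h₀/(2π) × 35.10 h = (3.1416/π) × 35.10 = 35.10 h.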